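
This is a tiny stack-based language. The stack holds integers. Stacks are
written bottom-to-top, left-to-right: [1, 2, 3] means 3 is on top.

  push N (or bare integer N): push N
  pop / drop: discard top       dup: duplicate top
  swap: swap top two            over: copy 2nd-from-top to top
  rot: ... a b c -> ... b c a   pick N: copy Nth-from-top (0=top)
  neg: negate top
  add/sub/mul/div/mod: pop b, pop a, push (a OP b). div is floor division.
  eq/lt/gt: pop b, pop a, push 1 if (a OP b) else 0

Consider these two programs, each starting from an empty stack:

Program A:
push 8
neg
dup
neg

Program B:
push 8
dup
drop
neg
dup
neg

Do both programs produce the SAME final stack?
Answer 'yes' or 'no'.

Answer: yes

Derivation:
Program A trace:
  After 'push 8': [8]
  After 'neg': [-8]
  After 'dup': [-8, -8]
  After 'neg': [-8, 8]
Program A final stack: [-8, 8]

Program B trace:
  After 'push 8': [8]
  After 'dup': [8, 8]
  After 'drop': [8]
  After 'neg': [-8]
  After 'dup': [-8, -8]
  After 'neg': [-8, 8]
Program B final stack: [-8, 8]
Same: yes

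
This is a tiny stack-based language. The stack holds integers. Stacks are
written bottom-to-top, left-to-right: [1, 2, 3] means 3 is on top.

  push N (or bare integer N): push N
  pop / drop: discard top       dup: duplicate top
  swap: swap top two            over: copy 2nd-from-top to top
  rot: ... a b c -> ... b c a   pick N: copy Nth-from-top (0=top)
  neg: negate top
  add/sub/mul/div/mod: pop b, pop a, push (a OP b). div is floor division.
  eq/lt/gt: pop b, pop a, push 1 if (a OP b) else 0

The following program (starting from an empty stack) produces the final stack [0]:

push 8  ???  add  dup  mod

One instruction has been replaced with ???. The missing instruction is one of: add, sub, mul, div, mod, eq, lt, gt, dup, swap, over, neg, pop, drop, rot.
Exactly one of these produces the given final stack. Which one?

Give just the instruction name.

Answer: dup

Derivation:
Stack before ???: [8]
Stack after ???:  [8, 8]
The instruction that transforms [8] -> [8, 8] is: dup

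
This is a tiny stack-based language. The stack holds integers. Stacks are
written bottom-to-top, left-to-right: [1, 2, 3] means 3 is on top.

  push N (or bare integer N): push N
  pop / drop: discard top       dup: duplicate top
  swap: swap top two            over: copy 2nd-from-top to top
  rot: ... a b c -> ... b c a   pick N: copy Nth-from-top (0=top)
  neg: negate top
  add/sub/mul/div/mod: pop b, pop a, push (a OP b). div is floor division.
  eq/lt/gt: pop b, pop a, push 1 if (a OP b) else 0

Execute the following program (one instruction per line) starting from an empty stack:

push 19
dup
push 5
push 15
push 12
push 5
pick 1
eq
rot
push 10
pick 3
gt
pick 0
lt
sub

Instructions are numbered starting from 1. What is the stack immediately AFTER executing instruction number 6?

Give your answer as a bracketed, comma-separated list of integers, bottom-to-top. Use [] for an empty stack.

Step 1 ('push 19'): [19]
Step 2 ('dup'): [19, 19]
Step 3 ('push 5'): [19, 19, 5]
Step 4 ('push 15'): [19, 19, 5, 15]
Step 5 ('push 12'): [19, 19, 5, 15, 12]
Step 6 ('push 5'): [19, 19, 5, 15, 12, 5]

Answer: [19, 19, 5, 15, 12, 5]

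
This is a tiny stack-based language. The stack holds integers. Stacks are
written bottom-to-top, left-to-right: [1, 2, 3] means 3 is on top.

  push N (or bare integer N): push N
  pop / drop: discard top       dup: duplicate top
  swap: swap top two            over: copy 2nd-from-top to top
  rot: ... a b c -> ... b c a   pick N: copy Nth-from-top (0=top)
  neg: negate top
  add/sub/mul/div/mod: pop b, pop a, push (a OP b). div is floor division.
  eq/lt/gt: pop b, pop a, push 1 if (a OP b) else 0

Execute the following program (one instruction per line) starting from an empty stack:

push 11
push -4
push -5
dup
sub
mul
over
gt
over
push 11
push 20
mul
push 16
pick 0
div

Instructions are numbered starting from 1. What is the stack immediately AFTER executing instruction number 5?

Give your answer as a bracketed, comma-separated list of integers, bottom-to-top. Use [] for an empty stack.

Step 1 ('push 11'): [11]
Step 2 ('push -4'): [11, -4]
Step 3 ('push -5'): [11, -4, -5]
Step 4 ('dup'): [11, -4, -5, -5]
Step 5 ('sub'): [11, -4, 0]

Answer: [11, -4, 0]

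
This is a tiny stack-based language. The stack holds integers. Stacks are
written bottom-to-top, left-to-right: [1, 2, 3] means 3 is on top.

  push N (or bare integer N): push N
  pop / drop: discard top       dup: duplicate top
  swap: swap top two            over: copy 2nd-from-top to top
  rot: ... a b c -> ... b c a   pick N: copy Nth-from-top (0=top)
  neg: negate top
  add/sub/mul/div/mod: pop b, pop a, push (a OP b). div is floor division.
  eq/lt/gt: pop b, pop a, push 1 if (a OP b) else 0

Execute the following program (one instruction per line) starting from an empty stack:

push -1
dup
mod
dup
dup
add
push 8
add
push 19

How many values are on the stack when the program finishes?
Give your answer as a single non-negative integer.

After 'push -1': stack = [-1] (depth 1)
After 'dup': stack = [-1, -1] (depth 2)
After 'mod': stack = [0] (depth 1)
After 'dup': stack = [0, 0] (depth 2)
After 'dup': stack = [0, 0, 0] (depth 3)
After 'add': stack = [0, 0] (depth 2)
After 'push 8': stack = [0, 0, 8] (depth 3)
After 'add': stack = [0, 8] (depth 2)
After 'push 19': stack = [0, 8, 19] (depth 3)

Answer: 3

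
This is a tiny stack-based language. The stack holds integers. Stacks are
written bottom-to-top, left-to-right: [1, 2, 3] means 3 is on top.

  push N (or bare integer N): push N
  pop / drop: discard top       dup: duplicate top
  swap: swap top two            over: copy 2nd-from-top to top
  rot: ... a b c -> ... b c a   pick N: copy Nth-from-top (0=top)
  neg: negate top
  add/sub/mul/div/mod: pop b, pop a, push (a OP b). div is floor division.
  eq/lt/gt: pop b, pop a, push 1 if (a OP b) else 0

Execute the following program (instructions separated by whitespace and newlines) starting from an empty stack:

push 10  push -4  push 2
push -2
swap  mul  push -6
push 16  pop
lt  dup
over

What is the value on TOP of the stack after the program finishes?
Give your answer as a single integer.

After 'push 10': [10]
After 'push -4': [10, -4]
After 'push 2': [10, -4, 2]
After 'push -2': [10, -4, 2, -2]
After 'swap': [10, -4, -2, 2]
After 'mul': [10, -4, -4]
After 'push -6': [10, -4, -4, -6]
After 'push 16': [10, -4, -4, -6, 16]
After 'pop': [10, -4, -4, -6]
After 'lt': [10, -4, 0]
After 'dup': [10, -4, 0, 0]
After 'over': [10, -4, 0, 0, 0]

Answer: 0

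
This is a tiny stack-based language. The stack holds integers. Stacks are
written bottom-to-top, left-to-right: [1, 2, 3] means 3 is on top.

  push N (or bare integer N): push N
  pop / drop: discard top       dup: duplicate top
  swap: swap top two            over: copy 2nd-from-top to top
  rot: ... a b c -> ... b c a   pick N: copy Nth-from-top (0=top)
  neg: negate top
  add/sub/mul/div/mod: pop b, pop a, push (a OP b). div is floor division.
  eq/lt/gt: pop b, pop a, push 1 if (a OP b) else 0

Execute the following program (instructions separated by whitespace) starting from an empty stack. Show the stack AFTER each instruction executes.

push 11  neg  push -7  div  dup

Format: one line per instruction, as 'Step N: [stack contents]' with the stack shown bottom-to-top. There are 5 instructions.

Step 1: [11]
Step 2: [-11]
Step 3: [-11, -7]
Step 4: [1]
Step 5: [1, 1]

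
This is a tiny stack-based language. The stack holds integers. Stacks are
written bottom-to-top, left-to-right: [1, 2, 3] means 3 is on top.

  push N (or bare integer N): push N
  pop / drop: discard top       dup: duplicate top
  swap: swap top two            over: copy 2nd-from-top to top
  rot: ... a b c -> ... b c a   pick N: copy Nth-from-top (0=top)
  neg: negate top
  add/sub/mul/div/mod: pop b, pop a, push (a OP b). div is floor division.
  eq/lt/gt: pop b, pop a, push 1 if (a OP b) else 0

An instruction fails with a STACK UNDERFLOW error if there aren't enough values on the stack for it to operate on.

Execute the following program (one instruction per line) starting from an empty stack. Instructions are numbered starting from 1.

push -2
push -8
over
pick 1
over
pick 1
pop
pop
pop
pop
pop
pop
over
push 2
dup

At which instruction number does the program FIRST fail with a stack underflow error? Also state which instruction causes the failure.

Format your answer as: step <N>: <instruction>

Step 1 ('push -2'): stack = [-2], depth = 1
Step 2 ('push -8'): stack = [-2, -8], depth = 2
Step 3 ('over'): stack = [-2, -8, -2], depth = 3
Step 4 ('pick 1'): stack = [-2, -8, -2, -8], depth = 4
Step 5 ('over'): stack = [-2, -8, -2, -8, -2], depth = 5
Step 6 ('pick 1'): stack = [-2, -8, -2, -8, -2, -8], depth = 6
Step 7 ('pop'): stack = [-2, -8, -2, -8, -2], depth = 5
Step 8 ('pop'): stack = [-2, -8, -2, -8], depth = 4
Step 9 ('pop'): stack = [-2, -8, -2], depth = 3
Step 10 ('pop'): stack = [-2, -8], depth = 2
Step 11 ('pop'): stack = [-2], depth = 1
Step 12 ('pop'): stack = [], depth = 0
Step 13 ('over'): needs 2 value(s) but depth is 0 — STACK UNDERFLOW

Answer: step 13: over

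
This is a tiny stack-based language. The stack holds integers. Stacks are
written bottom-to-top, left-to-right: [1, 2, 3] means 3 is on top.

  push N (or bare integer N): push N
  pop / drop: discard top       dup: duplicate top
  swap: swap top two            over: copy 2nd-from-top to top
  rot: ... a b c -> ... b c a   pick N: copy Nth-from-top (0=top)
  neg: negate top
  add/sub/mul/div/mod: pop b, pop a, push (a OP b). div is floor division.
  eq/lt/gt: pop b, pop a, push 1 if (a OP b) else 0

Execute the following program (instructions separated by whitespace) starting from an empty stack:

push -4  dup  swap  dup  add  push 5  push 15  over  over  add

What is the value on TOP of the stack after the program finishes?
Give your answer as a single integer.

Answer: 20

Derivation:
After 'push -4': [-4]
After 'dup': [-4, -4]
After 'swap': [-4, -4]
After 'dup': [-4, -4, -4]
After 'add': [-4, -8]
After 'push 5': [-4, -8, 5]
After 'push 15': [-4, -8, 5, 15]
After 'over': [-4, -8, 5, 15, 5]
After 'over': [-4, -8, 5, 15, 5, 15]
After 'add': [-4, -8, 5, 15, 20]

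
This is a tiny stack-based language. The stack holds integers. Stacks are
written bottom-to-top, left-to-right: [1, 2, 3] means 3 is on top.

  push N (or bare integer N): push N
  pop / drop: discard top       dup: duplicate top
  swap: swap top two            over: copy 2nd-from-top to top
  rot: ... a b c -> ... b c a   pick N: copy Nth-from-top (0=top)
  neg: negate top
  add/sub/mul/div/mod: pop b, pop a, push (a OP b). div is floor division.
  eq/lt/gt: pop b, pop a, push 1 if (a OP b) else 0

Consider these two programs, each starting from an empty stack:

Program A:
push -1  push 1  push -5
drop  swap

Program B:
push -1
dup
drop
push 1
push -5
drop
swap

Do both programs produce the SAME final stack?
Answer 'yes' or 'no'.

Answer: yes

Derivation:
Program A trace:
  After 'push -1': [-1]
  After 'push 1': [-1, 1]
  After 'push -5': [-1, 1, -5]
  After 'drop': [-1, 1]
  After 'swap': [1, -1]
Program A final stack: [1, -1]

Program B trace:
  After 'push -1': [-1]
  After 'dup': [-1, -1]
  After 'drop': [-1]
  After 'push 1': [-1, 1]
  After 'push -5': [-1, 1, -5]
  After 'drop': [-1, 1]
  After 'swap': [1, -1]
Program B final stack: [1, -1]
Same: yes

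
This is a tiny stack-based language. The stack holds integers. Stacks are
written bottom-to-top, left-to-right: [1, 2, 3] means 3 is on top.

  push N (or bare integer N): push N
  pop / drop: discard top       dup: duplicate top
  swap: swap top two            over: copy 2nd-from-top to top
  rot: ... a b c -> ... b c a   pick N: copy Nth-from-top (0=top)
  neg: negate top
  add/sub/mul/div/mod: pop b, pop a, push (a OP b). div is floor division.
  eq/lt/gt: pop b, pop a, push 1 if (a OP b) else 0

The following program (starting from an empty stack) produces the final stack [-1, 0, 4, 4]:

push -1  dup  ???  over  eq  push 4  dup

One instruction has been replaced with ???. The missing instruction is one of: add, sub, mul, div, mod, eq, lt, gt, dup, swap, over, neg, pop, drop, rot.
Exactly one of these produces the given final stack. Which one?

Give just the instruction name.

Answer: neg

Derivation:
Stack before ???: [-1, -1]
Stack after ???:  [-1, 1]
The instruction that transforms [-1, -1] -> [-1, 1] is: neg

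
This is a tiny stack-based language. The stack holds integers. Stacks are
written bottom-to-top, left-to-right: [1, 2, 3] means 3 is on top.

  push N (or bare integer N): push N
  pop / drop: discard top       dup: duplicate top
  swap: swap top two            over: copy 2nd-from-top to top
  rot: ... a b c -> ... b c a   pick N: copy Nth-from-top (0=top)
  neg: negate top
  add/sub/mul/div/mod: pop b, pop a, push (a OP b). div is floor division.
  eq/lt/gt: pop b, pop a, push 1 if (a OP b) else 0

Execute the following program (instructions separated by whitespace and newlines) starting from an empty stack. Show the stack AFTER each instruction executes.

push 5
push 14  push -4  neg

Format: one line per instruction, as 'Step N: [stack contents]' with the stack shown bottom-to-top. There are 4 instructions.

Step 1: [5]
Step 2: [5, 14]
Step 3: [5, 14, -4]
Step 4: [5, 14, 4]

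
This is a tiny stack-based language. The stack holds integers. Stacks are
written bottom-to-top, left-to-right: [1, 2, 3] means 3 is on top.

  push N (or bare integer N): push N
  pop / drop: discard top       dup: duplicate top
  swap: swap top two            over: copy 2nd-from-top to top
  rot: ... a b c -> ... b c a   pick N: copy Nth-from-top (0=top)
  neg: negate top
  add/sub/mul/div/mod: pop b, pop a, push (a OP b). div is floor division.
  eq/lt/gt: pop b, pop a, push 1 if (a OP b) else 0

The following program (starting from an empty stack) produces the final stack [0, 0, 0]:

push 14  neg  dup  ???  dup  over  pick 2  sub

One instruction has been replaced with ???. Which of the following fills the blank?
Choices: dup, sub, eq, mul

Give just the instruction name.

Stack before ???: [-14, -14]
Stack after ???:  [0]
Checking each choice:
  dup: produces [-14, -14, -14, -14, 0]
  sub: MATCH
  eq: produces [1, 1, 0]
  mul: produces [196, 196, 0]


Answer: sub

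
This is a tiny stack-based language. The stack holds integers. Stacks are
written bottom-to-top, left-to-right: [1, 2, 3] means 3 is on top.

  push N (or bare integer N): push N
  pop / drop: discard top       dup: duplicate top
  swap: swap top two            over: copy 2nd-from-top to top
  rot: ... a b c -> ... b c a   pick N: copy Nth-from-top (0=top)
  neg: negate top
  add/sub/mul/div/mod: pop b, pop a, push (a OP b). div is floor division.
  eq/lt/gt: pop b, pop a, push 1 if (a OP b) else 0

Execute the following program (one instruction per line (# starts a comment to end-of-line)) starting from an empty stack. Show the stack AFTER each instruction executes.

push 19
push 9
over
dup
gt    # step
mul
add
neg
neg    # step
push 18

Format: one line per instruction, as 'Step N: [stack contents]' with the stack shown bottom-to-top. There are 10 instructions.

Step 1: [19]
Step 2: [19, 9]
Step 3: [19, 9, 19]
Step 4: [19, 9, 19, 19]
Step 5: [19, 9, 0]
Step 6: [19, 0]
Step 7: [19]
Step 8: [-19]
Step 9: [19]
Step 10: [19, 18]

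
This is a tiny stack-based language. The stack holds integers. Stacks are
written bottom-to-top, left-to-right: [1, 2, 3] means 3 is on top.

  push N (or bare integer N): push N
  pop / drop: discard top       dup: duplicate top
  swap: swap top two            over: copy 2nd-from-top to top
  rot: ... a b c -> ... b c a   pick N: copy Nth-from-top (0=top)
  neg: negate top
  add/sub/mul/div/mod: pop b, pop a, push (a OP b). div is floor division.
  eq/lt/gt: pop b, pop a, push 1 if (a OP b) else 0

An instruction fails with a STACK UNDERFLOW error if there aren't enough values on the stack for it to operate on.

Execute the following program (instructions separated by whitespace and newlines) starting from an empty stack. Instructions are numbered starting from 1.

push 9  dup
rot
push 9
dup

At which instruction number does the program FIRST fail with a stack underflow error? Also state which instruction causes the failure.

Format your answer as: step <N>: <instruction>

Answer: step 3: rot

Derivation:
Step 1 ('push 9'): stack = [9], depth = 1
Step 2 ('dup'): stack = [9, 9], depth = 2
Step 3 ('rot'): needs 3 value(s) but depth is 2 — STACK UNDERFLOW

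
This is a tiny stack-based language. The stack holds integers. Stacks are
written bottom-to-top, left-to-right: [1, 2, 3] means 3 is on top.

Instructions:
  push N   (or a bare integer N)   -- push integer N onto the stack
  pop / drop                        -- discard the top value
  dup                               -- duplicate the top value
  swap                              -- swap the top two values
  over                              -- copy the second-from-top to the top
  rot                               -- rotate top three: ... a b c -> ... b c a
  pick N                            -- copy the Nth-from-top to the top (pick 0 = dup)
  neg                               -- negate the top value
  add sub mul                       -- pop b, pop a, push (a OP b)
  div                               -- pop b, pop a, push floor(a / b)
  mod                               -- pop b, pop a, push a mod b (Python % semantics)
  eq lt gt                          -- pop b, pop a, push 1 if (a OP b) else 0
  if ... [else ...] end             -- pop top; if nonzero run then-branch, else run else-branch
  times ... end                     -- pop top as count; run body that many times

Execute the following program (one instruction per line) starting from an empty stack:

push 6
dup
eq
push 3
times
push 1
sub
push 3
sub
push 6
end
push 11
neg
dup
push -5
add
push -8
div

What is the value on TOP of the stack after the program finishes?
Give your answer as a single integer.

Answer: 2

Derivation:
After 'push 6': [6]
After 'dup': [6, 6]
After 'eq': [1]
After 'push 3': [1, 3]
After 'times': [1]
After 'push 1': [1, 1]
After 'sub': [0]
After 'push 3': [0, 3]
After 'sub': [-3]
After 'push 6': [-3, 6]
  ...
After 'push 3': [-3, 2, 5, 3]
After 'sub': [-3, 2, 2]
After 'push 6': [-3, 2, 2, 6]
After 'push 11': [-3, 2, 2, 6, 11]
After 'neg': [-3, 2, 2, 6, -11]
After 'dup': [-3, 2, 2, 6, -11, -11]
After 'push -5': [-3, 2, 2, 6, -11, -11, -5]
After 'add': [-3, 2, 2, 6, -11, -16]
After 'push -8': [-3, 2, 2, 6, -11, -16, -8]
After 'div': [-3, 2, 2, 6, -11, 2]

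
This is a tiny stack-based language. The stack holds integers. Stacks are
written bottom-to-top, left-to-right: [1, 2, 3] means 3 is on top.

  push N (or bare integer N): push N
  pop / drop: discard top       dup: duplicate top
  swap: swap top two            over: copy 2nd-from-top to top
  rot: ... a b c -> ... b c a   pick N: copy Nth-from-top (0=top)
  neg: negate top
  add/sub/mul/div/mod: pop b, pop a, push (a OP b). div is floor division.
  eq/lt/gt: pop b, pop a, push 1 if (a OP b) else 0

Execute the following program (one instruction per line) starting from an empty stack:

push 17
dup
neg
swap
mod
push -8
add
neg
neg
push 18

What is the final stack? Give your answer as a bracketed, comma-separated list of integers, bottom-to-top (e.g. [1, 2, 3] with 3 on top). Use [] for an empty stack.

Answer: [-8, 18]

Derivation:
After 'push 17': [17]
After 'dup': [17, 17]
After 'neg': [17, -17]
After 'swap': [-17, 17]
After 'mod': [0]
After 'push -8': [0, -8]
After 'add': [-8]
After 'neg': [8]
After 'neg': [-8]
After 'push 18': [-8, 18]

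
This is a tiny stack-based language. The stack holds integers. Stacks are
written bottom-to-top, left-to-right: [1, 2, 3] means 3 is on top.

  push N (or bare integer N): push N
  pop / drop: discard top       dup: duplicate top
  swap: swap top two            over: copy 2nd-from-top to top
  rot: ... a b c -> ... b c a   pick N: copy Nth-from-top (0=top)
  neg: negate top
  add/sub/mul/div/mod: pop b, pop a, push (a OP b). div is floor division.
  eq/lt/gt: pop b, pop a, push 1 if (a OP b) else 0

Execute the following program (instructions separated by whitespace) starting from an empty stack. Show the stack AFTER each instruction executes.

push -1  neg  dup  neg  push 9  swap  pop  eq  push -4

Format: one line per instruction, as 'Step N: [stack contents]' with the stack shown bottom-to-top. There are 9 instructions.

Step 1: [-1]
Step 2: [1]
Step 3: [1, 1]
Step 4: [1, -1]
Step 5: [1, -1, 9]
Step 6: [1, 9, -1]
Step 7: [1, 9]
Step 8: [0]
Step 9: [0, -4]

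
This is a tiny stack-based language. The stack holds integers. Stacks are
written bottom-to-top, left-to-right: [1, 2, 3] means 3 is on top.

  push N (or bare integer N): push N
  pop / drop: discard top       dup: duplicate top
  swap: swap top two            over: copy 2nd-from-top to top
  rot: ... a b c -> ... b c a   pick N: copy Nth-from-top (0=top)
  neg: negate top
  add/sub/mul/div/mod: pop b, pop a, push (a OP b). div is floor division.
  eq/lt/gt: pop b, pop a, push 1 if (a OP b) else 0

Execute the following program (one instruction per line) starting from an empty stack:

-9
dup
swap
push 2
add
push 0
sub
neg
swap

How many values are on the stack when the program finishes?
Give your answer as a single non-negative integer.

After 'push -9': stack = [-9] (depth 1)
After 'dup': stack = [-9, -9] (depth 2)
After 'swap': stack = [-9, -9] (depth 2)
After 'push 2': stack = [-9, -9, 2] (depth 3)
After 'add': stack = [-9, -7] (depth 2)
After 'push 0': stack = [-9, -7, 0] (depth 3)
After 'sub': stack = [-9, -7] (depth 2)
After 'neg': stack = [-9, 7] (depth 2)
After 'swap': stack = [7, -9] (depth 2)

Answer: 2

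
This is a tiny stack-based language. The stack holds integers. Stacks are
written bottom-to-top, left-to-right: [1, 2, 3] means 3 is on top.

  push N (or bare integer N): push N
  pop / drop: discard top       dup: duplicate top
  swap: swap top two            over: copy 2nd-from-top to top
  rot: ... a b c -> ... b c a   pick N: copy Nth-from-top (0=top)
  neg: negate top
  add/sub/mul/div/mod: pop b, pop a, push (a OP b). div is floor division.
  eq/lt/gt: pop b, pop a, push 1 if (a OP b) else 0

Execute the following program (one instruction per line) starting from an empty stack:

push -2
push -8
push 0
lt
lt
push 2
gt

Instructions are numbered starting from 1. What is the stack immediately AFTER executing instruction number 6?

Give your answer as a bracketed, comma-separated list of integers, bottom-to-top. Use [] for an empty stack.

Step 1 ('push -2'): [-2]
Step 2 ('push -8'): [-2, -8]
Step 3 ('push 0'): [-2, -8, 0]
Step 4 ('lt'): [-2, 1]
Step 5 ('lt'): [1]
Step 6 ('push 2'): [1, 2]

Answer: [1, 2]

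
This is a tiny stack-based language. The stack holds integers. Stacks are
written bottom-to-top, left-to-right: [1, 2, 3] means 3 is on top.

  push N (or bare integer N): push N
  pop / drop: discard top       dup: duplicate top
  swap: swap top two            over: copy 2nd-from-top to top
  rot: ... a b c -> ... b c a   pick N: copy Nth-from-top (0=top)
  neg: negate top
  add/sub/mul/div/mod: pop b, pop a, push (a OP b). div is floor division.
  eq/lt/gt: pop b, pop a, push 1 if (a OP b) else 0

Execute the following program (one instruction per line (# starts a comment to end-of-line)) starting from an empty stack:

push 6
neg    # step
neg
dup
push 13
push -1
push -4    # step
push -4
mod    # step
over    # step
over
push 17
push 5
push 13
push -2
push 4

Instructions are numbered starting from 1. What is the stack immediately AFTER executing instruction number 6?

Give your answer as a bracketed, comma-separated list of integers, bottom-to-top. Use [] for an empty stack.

Answer: [6, 6, 13, -1]

Derivation:
Step 1 ('push 6'): [6]
Step 2 ('neg'): [-6]
Step 3 ('neg'): [6]
Step 4 ('dup'): [6, 6]
Step 5 ('push 13'): [6, 6, 13]
Step 6 ('push -1'): [6, 6, 13, -1]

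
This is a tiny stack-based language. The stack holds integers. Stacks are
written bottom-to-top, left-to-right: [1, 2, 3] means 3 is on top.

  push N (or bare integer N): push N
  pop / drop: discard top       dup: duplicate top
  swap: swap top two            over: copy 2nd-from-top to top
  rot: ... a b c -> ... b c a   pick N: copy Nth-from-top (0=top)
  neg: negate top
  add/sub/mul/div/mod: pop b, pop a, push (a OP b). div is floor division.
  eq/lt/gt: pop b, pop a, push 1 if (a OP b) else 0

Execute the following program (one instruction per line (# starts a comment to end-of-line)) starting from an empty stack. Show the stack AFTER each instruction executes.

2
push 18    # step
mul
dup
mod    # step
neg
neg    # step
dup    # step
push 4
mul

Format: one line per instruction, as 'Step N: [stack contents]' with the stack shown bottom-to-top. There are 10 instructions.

Step 1: [2]
Step 2: [2, 18]
Step 3: [36]
Step 4: [36, 36]
Step 5: [0]
Step 6: [0]
Step 7: [0]
Step 8: [0, 0]
Step 9: [0, 0, 4]
Step 10: [0, 0]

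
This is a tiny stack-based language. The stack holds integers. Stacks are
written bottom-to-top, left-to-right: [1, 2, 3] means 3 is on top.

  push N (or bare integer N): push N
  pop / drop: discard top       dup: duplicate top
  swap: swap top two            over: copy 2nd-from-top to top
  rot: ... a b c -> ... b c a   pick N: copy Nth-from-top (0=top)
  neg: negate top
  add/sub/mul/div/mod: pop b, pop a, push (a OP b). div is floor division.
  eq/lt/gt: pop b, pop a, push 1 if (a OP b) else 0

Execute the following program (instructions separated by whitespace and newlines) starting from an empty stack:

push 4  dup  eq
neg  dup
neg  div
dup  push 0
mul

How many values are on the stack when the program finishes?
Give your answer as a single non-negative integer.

Answer: 2

Derivation:
After 'push 4': stack = [4] (depth 1)
After 'dup': stack = [4, 4] (depth 2)
After 'eq': stack = [1] (depth 1)
After 'neg': stack = [-1] (depth 1)
After 'dup': stack = [-1, -1] (depth 2)
After 'neg': stack = [-1, 1] (depth 2)
After 'div': stack = [-1] (depth 1)
After 'dup': stack = [-1, -1] (depth 2)
After 'push 0': stack = [-1, -1, 0] (depth 3)
After 'mul': stack = [-1, 0] (depth 2)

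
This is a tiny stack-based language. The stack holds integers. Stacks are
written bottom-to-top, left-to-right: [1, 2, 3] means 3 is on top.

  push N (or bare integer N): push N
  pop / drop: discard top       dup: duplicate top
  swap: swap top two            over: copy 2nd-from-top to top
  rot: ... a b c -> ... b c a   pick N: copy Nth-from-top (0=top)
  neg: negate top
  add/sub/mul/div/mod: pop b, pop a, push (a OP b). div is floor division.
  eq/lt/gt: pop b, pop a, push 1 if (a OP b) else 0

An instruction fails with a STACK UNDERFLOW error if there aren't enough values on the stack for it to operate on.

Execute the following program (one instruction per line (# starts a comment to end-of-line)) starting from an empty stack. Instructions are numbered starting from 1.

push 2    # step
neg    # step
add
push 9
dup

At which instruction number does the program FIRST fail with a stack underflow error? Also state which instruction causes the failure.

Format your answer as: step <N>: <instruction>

Answer: step 3: add

Derivation:
Step 1 ('push 2'): stack = [2], depth = 1
Step 2 ('neg'): stack = [-2], depth = 1
Step 3 ('add'): needs 2 value(s) but depth is 1 — STACK UNDERFLOW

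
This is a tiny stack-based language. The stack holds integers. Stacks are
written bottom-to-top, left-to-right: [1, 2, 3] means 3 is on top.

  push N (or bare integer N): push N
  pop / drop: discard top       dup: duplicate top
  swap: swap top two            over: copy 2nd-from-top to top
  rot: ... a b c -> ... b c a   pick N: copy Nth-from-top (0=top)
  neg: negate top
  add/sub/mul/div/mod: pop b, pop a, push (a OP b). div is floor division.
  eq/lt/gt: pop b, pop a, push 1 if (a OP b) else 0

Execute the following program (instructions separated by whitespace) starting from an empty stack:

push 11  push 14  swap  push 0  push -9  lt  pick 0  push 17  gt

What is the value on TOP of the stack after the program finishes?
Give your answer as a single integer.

After 'push 11': [11]
After 'push 14': [11, 14]
After 'swap': [14, 11]
After 'push 0': [14, 11, 0]
After 'push -9': [14, 11, 0, -9]
After 'lt': [14, 11, 0]
After 'pick 0': [14, 11, 0, 0]
After 'push 17': [14, 11, 0, 0, 17]
After 'gt': [14, 11, 0, 0]

Answer: 0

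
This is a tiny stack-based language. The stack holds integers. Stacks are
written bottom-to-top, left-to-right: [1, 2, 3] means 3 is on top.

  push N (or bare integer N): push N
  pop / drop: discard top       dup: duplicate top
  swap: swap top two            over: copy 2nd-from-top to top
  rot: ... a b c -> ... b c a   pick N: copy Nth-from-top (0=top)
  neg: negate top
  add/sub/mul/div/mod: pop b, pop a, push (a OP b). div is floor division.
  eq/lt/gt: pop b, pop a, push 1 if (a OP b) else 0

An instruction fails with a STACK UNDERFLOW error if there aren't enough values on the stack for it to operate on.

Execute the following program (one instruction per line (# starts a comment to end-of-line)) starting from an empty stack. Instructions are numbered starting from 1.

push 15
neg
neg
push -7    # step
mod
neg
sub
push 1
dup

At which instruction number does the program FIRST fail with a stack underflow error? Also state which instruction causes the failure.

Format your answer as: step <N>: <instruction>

Answer: step 7: sub

Derivation:
Step 1 ('push 15'): stack = [15], depth = 1
Step 2 ('neg'): stack = [-15], depth = 1
Step 3 ('neg'): stack = [15], depth = 1
Step 4 ('push -7'): stack = [15, -7], depth = 2
Step 5 ('mod'): stack = [-6], depth = 1
Step 6 ('neg'): stack = [6], depth = 1
Step 7 ('sub'): needs 2 value(s) but depth is 1 — STACK UNDERFLOW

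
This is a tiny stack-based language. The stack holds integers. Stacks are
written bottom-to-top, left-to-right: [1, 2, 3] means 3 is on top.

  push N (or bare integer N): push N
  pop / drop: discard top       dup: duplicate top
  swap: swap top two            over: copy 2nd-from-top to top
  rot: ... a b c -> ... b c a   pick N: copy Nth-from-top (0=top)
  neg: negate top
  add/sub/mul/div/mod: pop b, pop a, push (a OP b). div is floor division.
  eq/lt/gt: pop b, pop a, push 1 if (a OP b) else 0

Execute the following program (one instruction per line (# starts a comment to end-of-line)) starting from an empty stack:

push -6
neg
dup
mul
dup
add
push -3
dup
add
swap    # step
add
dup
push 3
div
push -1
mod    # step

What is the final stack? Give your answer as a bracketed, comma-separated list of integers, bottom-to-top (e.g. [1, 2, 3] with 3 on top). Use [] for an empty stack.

After 'push -6': [-6]
After 'neg': [6]
After 'dup': [6, 6]
After 'mul': [36]
After 'dup': [36, 36]
After 'add': [72]
After 'push -3': [72, -3]
After 'dup': [72, -3, -3]
After 'add': [72, -6]
After 'swap': [-6, 72]
After 'add': [66]
After 'dup': [66, 66]
After 'push 3': [66, 66, 3]
After 'div': [66, 22]
After 'push -1': [66, 22, -1]
After 'mod': [66, 0]

Answer: [66, 0]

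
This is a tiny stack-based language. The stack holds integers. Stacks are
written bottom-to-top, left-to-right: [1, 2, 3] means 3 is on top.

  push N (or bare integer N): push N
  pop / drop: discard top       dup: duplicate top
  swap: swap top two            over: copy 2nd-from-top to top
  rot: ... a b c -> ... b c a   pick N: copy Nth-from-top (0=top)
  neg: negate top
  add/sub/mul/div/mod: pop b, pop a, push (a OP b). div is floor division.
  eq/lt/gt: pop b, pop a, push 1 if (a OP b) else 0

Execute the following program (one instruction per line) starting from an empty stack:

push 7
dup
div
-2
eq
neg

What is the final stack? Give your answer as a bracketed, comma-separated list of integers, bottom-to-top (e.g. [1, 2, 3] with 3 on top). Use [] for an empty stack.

After 'push 7': [7]
After 'dup': [7, 7]
After 'div': [1]
After 'push -2': [1, -2]
After 'eq': [0]
After 'neg': [0]

Answer: [0]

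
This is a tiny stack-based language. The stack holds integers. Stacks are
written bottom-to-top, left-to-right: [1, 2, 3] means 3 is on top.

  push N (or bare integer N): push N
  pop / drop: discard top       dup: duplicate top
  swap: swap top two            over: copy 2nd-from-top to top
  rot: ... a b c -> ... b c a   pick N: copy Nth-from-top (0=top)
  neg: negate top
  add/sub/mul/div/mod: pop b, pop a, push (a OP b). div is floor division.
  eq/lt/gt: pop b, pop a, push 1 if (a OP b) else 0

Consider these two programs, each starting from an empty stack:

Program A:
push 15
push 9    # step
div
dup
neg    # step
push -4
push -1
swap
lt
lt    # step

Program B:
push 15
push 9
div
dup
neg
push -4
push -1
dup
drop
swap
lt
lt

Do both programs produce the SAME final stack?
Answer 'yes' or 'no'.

Answer: yes

Derivation:
Program A trace:
  After 'push 15': [15]
  After 'push 9': [15, 9]
  After 'div': [1]
  After 'dup': [1, 1]
  After 'neg': [1, -1]
  After 'push -4': [1, -1, -4]
  After 'push -1': [1, -1, -4, -1]
  After 'swap': [1, -1, -1, -4]
  After 'lt': [1, -1, 0]
  After 'lt': [1, 1]
Program A final stack: [1, 1]

Program B trace:
  After 'push 15': [15]
  After 'push 9': [15, 9]
  After 'div': [1]
  After 'dup': [1, 1]
  After 'neg': [1, -1]
  After 'push -4': [1, -1, -4]
  After 'push -1': [1, -1, -4, -1]
  After 'dup': [1, -1, -4, -1, -1]
  After 'drop': [1, -1, -4, -1]
  After 'swap': [1, -1, -1, -4]
  After 'lt': [1, -1, 0]
  After 'lt': [1, 1]
Program B final stack: [1, 1]
Same: yes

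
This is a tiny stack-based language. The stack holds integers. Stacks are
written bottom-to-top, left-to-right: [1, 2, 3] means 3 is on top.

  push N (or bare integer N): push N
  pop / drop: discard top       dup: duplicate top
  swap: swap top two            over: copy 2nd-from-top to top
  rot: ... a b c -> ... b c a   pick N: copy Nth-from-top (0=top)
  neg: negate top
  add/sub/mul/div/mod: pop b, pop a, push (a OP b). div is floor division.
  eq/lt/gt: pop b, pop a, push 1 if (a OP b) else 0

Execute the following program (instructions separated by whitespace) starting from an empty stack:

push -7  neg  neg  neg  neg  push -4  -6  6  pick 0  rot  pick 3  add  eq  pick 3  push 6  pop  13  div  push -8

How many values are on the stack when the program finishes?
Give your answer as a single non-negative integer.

After 'push -7': stack = [-7] (depth 1)
After 'neg': stack = [7] (depth 1)
After 'neg': stack = [-7] (depth 1)
After 'neg': stack = [7] (depth 1)
After 'neg': stack = [-7] (depth 1)
After 'push -4': stack = [-7, -4] (depth 2)
After 'push -6': stack = [-7, -4, -6] (depth 3)
After 'push 6': stack = [-7, -4, -6, 6] (depth 4)
After 'pick 0': stack = [-7, -4, -6, 6, 6] (depth 5)
After 'rot': stack = [-7, -4, 6, 6, -6] (depth 5)
After 'pick 3': stack = [-7, -4, 6, 6, -6, -4] (depth 6)
After 'add': stack = [-7, -4, 6, 6, -10] (depth 5)
After 'eq': stack = [-7, -4, 6, 0] (depth 4)
After 'pick 3': stack = [-7, -4, 6, 0, -7] (depth 5)
After 'push 6': stack = [-7, -4, 6, 0, -7, 6] (depth 6)
After 'pop': stack = [-7, -4, 6, 0, -7] (depth 5)
After 'push 13': stack = [-7, -4, 6, 0, -7, 13] (depth 6)
After 'div': stack = [-7, -4, 6, 0, -1] (depth 5)
After 'push -8': stack = [-7, -4, 6, 0, -1, -8] (depth 6)

Answer: 6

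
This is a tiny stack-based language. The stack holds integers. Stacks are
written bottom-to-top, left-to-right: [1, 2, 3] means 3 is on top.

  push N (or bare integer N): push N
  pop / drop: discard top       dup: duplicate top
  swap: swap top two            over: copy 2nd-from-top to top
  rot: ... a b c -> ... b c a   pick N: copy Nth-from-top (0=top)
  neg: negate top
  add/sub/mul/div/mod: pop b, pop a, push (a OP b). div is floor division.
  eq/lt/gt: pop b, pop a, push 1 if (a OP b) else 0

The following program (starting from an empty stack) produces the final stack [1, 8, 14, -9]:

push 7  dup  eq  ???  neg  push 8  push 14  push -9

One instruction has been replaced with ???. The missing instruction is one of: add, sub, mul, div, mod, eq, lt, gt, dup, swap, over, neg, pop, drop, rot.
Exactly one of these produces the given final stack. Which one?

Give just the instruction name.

Answer: neg

Derivation:
Stack before ???: [1]
Stack after ???:  [-1]
The instruction that transforms [1] -> [-1] is: neg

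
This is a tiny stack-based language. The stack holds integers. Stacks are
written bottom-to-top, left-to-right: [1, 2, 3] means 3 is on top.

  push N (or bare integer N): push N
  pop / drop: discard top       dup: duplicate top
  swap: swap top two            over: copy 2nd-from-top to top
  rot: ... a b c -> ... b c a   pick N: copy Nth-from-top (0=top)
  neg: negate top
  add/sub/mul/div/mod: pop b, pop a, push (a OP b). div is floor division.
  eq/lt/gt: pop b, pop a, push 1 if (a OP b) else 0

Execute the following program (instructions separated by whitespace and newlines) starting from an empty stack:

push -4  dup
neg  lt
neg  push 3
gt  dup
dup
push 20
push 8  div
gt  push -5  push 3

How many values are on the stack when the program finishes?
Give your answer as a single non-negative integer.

After 'push -4': stack = [-4] (depth 1)
After 'dup': stack = [-4, -4] (depth 2)
After 'neg': stack = [-4, 4] (depth 2)
After 'lt': stack = [1] (depth 1)
After 'neg': stack = [-1] (depth 1)
After 'push 3': stack = [-1, 3] (depth 2)
After 'gt': stack = [0] (depth 1)
After 'dup': stack = [0, 0] (depth 2)
After 'dup': stack = [0, 0, 0] (depth 3)
After 'push 20': stack = [0, 0, 0, 20] (depth 4)
After 'push 8': stack = [0, 0, 0, 20, 8] (depth 5)
After 'div': stack = [0, 0, 0, 2] (depth 4)
After 'gt': stack = [0, 0, 0] (depth 3)
After 'push -5': stack = [0, 0, 0, -5] (depth 4)
After 'push 3': stack = [0, 0, 0, -5, 3] (depth 5)

Answer: 5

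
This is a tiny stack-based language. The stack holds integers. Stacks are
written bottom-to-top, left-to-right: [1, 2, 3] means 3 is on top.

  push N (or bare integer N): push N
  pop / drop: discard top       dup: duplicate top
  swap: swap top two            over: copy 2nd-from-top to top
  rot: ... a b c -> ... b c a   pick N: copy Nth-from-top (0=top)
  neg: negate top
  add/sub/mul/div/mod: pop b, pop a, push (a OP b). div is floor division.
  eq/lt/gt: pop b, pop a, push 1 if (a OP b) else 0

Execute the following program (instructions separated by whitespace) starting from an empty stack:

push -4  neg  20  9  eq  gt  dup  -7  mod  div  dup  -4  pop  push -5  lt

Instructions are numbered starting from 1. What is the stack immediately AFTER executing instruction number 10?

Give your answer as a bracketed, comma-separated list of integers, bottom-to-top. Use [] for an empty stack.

Answer: [-1]

Derivation:
Step 1 ('push -4'): [-4]
Step 2 ('neg'): [4]
Step 3 ('20'): [4, 20]
Step 4 ('9'): [4, 20, 9]
Step 5 ('eq'): [4, 0]
Step 6 ('gt'): [1]
Step 7 ('dup'): [1, 1]
Step 8 ('-7'): [1, 1, -7]
Step 9 ('mod'): [1, -6]
Step 10 ('div'): [-1]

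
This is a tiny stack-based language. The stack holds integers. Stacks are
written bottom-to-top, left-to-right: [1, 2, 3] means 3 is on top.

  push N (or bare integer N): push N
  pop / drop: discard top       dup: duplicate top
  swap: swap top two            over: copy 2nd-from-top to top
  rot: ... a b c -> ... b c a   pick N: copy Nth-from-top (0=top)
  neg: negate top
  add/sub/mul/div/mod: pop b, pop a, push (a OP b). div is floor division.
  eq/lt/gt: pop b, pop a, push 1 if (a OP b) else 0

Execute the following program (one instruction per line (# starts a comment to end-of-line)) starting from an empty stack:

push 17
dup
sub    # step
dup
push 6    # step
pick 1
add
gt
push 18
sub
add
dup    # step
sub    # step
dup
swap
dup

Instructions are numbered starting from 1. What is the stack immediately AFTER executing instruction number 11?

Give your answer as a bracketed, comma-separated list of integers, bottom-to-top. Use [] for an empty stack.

Step 1 ('push 17'): [17]
Step 2 ('dup'): [17, 17]
Step 3 ('sub'): [0]
Step 4 ('dup'): [0, 0]
Step 5 ('push 6'): [0, 0, 6]
Step 6 ('pick 1'): [0, 0, 6, 0]
Step 7 ('add'): [0, 0, 6]
Step 8 ('gt'): [0, 0]
Step 9 ('push 18'): [0, 0, 18]
Step 10 ('sub'): [0, -18]
Step 11 ('add'): [-18]

Answer: [-18]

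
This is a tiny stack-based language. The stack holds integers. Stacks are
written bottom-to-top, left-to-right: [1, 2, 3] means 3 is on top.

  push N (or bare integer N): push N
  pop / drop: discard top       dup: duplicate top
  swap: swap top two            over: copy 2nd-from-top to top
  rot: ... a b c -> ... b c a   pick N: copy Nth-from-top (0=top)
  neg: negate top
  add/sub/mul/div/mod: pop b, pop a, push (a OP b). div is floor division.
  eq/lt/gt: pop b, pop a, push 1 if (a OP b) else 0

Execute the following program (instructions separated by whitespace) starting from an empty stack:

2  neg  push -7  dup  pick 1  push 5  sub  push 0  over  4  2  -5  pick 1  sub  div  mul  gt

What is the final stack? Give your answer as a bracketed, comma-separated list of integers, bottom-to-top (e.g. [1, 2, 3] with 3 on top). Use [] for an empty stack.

After 'push 2': [2]
After 'neg': [-2]
After 'push -7': [-2, -7]
After 'dup': [-2, -7, -7]
After 'pick 1': [-2, -7, -7, -7]
After 'push 5': [-2, -7, -7, -7, 5]
After 'sub': [-2, -7, -7, -12]
After 'push 0': [-2, -7, -7, -12, 0]
After 'over': [-2, -7, -7, -12, 0, -12]
After 'push 4': [-2, -7, -7, -12, 0, -12, 4]
After 'push 2': [-2, -7, -7, -12, 0, -12, 4, 2]
After 'push -5': [-2, -7, -7, -12, 0, -12, 4, 2, -5]
After 'pick 1': [-2, -7, -7, -12, 0, -12, 4, 2, -5, 2]
After 'sub': [-2, -7, -7, -12, 0, -12, 4, 2, -7]
After 'div': [-2, -7, -7, -12, 0, -12, 4, -1]
After 'mul': [-2, -7, -7, -12, 0, -12, -4]
After 'gt': [-2, -7, -7, -12, 0, 0]

Answer: [-2, -7, -7, -12, 0, 0]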